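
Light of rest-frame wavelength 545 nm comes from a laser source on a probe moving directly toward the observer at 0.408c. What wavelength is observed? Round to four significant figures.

Relativistic Doppler for wavelength: λ_obs = λ_src · √((1−β)/(1+β)).
With β = 0.408: factor = √(0.592/1.408) = 0.64842.
λ_obs = 545 × 0.64842 = 353.4 nm.

353.4 nm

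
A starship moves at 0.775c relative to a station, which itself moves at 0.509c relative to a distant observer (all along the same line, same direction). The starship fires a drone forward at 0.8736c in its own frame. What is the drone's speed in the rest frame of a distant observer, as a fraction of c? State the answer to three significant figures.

0.994c

Apply u = (u'+v)/(1+u'v) twice. Drone in the station frame: (0.8736+0.775)/(1+0.8736·0.775) = 1.6486/1.67704 = 0.98304c.
That velocity, transformed to the rest frame of a distant observer: (0.98304+0.509)/(1+0.98304·0.509) = 1.49204/1.50036736 = 0.99445c.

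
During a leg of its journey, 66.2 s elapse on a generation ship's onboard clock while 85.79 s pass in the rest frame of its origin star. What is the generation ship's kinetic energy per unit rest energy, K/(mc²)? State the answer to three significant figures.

0.296

From Δt = γΔτ: γ = 85.79/66.2 = 1.29592.
K/(mc²) = γ − 1 = 1.29592 − 1 = 0.296.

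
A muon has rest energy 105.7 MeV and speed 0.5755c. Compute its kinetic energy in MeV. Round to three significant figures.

23.5 MeV

With β = 0.5755, γ = 1/√(1 − 0.5755²) = 1/√0.66879975 = 1.22279.
Kinetic energy: K = (γ − 1)mc² = (1.22279 − 1) × 105.7 MeV = 0.22279 × 105.7 = 23.5 MeV.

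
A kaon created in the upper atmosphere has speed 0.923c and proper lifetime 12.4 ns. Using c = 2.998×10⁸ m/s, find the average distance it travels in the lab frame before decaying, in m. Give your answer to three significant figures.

8.92 m

γ = 1/√(1 − β²) = 1/√(1 − 0.851929) = 1/√0.148071 = 1/0.3848 = 2.5988.
Lab-frame lifetime: Δt = γτ = 2.5988 × 12.4 ns = 32.225 ns.
Distance: d = vΔt = 0.923 × 2.998×10⁸ m/s × 3.2225×10^-8 s = 8.92 m.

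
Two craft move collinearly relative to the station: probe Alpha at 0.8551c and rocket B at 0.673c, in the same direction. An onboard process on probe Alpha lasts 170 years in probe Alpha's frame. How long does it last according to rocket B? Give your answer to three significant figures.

The velocity of probe Alpha relative to rocket B is (0.8551 − 0.673)c / (1 − 0.8551×0.673) = 0.42896c; relative speed 0.42896c.
At |u| = 0.42896c, γ = (1 − 0.184007)^(−1/2) = 1.107.
Probe Alpha's interval is proper; time dilation gives Δt_B = γΔτ = 1.107 × 170 years = 188 years.

188 years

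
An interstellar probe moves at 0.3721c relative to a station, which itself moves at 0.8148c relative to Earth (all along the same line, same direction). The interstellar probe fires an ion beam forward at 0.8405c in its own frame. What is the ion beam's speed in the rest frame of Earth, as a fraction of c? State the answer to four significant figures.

Apply u = (u'+v)/(1+u'v) twice. Ion beam in the station frame: (0.8405+0.3721)/(1+0.8405·0.3721) = 1.2126/1.31275005 = 0.92371c.
That velocity, transformed to the rest frame of Earth: (0.92371+0.8148)/(1+0.92371·0.8148) = 1.73851/1.752638908 = 0.99194c.

0.9919c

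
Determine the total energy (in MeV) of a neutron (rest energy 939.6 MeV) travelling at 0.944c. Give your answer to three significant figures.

2850 MeV

With β = 0.944, γ = 1/√(1 − 0.944²) = 1/√0.108864 = 3.0308.
Total energy: E = γmc² = 3.0308 × 939.6 MeV = 2850 MeV.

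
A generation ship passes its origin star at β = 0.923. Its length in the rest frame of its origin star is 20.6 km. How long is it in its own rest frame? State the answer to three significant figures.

53.5 km

Lorentz factor: γ = (1 − 0.851929)^(−1/2) = 2.5988.
Proper length: L₀ = γ·L = 2.5988 × 20.6 = 53.5 km.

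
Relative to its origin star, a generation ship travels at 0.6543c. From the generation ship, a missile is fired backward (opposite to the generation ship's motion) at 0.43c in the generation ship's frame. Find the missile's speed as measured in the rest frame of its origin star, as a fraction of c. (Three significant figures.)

0.312c

In units of c, u = (u' + v)/(1 + u'v) with u' = −0.43 and v = 0.6543.
Numerator: −0.43 + 0.6543 = 0.2243. Denominator: 1 + (−0.43)(0.6543) = 0.718651.
u = 0.2243/0.718651 = 0.31211, so the speed is 0.312c.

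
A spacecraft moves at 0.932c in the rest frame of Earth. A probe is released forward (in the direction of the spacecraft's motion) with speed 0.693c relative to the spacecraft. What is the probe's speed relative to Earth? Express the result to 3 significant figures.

Relativistic velocity addition: u = (u' + v)/(1 + u'v/c²), with u' = 0.693c and v = 0.932c.
Numerator: 0.693 + 0.932 = 1.625. Denominator: 1 + (0.693)(0.932) = 1.645876.
u = 1.625/1.645876 = 0.98732, so the speed is 0.987c.

0.987c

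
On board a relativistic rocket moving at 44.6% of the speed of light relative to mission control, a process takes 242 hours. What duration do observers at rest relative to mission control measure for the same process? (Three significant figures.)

270 hours

γ = 1/√(1 − β²) = 1/√(1 − 0.198916) = 1/√0.801084 = 1/0.895033 = 1.1173.
Time dilation: Δt = γ·Δτ = 1.1173 × 242 = 270 hours.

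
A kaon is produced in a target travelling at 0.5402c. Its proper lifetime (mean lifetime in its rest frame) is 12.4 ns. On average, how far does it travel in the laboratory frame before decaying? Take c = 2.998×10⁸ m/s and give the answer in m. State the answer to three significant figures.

γ = 1/√(1 − β²) = 1/√(1 − 0.29181604) = 1/√0.70818396 = 1/0.841537 = 1.1883.
Lab-frame lifetime: Δt = γτ = 1.1883 × 12.4 ns = 14.735 ns.
Distance: d = vΔt = 0.5402 × 2.998×10⁸ m/s × 1.4735×10^-8 s = 2.39 m.

2.39 m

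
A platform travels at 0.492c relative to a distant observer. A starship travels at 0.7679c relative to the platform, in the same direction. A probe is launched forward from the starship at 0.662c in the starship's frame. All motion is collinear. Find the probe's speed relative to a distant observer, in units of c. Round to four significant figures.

Apply u = (u'+v)/(1+u'v) twice. Probe in the platform frame: (0.662+0.7679)/(1+0.662·0.7679) = 1.4299/1.5083498 = 0.94799c.
That velocity, transformed to the rest frame of a distant observer: (0.94799+0.492)/(1+0.94799·0.492) = 1.43999/1.46641108 = 0.98198c.

0.9820c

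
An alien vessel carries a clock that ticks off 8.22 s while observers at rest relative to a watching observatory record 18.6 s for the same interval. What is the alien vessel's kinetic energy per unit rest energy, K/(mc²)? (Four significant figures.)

1.263

γ = Δt/Δτ = 18.6/8.22 = 2.26277.
K/(mc²) = γ − 1 = 2.26277 − 1 = 1.263.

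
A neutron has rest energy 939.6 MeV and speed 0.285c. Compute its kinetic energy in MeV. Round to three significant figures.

40.7 MeV

γ = 1/√(1 − β²) = 1/√(1 − 0.081225) = 1/√0.918775 = 1.043267.
Kinetic energy: K = (γ − 1)mc² = (1.043267 − 1) × 939.6 MeV = 0.043267 × 939.6 = 40.7 MeV.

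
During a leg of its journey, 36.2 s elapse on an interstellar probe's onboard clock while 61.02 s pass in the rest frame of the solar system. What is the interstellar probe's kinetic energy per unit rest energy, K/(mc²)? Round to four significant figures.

The time-dilation ratio gives γ = 61.02/36.2 = 1.68564.
Since K = (γ−1)mc², K/(mc²) = 1.68564 − 1 = 0.6856.

0.6856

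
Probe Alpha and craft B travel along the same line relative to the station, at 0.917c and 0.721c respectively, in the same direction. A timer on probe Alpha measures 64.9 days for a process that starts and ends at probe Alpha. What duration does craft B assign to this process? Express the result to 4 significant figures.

Speed of probe Alpha in craft B's frame: u = (v_A − v_B)/(1 − v_A v_B/c²) = (0.917 − 0.721)/(1 − 0.917×0.721) = 0.196/0.338843 = 0.57844; |u| = 0.57844c.
At |u| = 0.57844c, γ = (1 − 0.334593)^(−1/2) = 1.2259.
Probe Alpha's interval is proper; time dilation gives Δt_B = γΔτ = 1.2259 × 64.9 days = 79.56 days.

79.56 days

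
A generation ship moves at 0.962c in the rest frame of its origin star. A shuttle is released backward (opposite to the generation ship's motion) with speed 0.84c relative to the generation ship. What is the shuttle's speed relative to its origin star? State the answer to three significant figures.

0.636c

Relativistic velocity addition: u = (u' + v)/(1 + u'v/c²), with u' = −0.84c and v = 0.962c.
Numerator: −0.84 + 0.962 = 0.122. Denominator: 1 + (−0.84)(0.962) = 0.19192.
u = 0.122/0.19192 = 0.63568, so the speed is 0.636c.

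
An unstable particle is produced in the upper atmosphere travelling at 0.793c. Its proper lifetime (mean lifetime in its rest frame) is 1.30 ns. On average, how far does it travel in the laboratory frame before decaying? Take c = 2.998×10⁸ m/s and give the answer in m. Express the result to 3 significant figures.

With β = 0.793, γ = 1/√(1 − 0.793²) = 1/√0.371151 = 1.6414.
Lab-frame lifetime: Δt = γτ = 1.6414 × 1.30 ns = 2.1338 ns.
Distance: d = vΔt = 0.793 × 2.998×10⁸ m/s × 2.1338×10^-9 s = 0.507 m.

0.507 m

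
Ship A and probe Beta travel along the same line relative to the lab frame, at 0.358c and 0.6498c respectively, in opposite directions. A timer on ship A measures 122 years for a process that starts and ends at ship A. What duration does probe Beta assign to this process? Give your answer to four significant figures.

Speed of ship A in probe Beta's frame: u = (v_A + v_B)/(1 + v_A v_B/c²) = (0.358 + 0.6498)/(1 + 0.358×0.6498) = 1.0078/1.2326284 = 0.8176; |u| = 0.8176c.
γ for this relative speed: γ = 1/√(1 − 0.66847) = 1.7368.
Ship A's interval is proper; time dilation gives Δt_B = γΔτ = 1.7368 × 122 years = 211.9 years.

211.9 years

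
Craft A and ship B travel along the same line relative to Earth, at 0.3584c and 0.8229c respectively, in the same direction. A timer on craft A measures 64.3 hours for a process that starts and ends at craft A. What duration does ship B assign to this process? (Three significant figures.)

85.5 hours

Transform craft A's velocity into ship B's frame: (0.3584 − 0.8229)/(1 − 0.3584·0.8229) = −0.4645/0.70507264, so the relative speed is 0.6588c.
At |u| = 0.6588c, γ = (1 − 0.434017)^(−1/2) = 1.3292.
Craft A's interval is proper; time dilation gives Δt_B = γΔτ = 1.3292 × 64.3 hours = 85.5 hours.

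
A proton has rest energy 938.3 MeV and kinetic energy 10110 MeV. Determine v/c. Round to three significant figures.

K = (γ−1)mc², so γ = 1 + 10110/938.3 = 11.775.
Then v/c = √(1 − γ⁻²) = √(1 − 0.00721237) = √0.99278763 = 0.996.

0.996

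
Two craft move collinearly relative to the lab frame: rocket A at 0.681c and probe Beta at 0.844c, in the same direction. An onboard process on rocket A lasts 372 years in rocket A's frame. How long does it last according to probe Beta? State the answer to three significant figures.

The velocity of rocket A relative to probe Beta is (0.681 − 0.844)c / (1 − 0.681×0.844) = −0.38332c; relative speed 0.38332c.
At |u| = 0.38332c, γ = (1 − 0.146934)^(−1/2) = 1.0827.
The clock on rocket A records proper time, so probe Beta measures Δt = γΔτ = 1.0827 × 372 = 403 years.

403 years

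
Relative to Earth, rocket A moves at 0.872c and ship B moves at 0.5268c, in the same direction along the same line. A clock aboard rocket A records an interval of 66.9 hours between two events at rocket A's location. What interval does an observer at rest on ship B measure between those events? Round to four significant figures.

The velocity of rocket A relative to ship B is (0.872 − 0.5268)c / (1 − 0.872×0.5268) = 0.63851c; relative speed 0.63851c.
γ for this relative speed: γ = 1/√(1 − 0.407695) = 1.2994.
The clock on rocket A records proper time, so ship B measures Δt = γΔτ = 1.2994 × 66.9 = 86.93 hours.

86.93 hours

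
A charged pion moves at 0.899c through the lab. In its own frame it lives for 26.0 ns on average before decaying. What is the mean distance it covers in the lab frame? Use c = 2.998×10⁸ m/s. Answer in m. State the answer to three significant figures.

16.0 m

β² = 0.808201, so γ = 1/√0.191799 = 2.2834.
Lab-frame lifetime: Δt = γτ = 2.2834 × 26.0 ns = 59.368 ns.
Distance: d = vΔt = 0.899 × 2.998×10⁸ m/s × 5.9368×10^-8 s = 16.0 m.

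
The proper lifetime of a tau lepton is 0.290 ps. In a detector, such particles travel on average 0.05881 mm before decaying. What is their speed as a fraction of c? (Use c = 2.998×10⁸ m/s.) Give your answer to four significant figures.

d = βγcτ ⇒ βγ = d/(cτ) = 5.881×10^-5 m / (8.6942×10^-5 m) = 0.67643.
β = (βγ)/√(1+(βγ)²) = 0.67643/√1.457558 = 0.5603.

0.5603c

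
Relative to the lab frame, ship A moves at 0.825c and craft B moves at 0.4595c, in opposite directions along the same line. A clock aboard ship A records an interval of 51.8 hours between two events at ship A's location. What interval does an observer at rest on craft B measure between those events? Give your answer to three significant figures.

142 hours

Transform ship A's velocity into craft B's frame: (0.825 + 0.4595)/(1 + 0.825·0.4595) = 1.2845/1.3790875, so the relative speed is 0.93141c.
γ for this relative speed: γ = 1/√(1 − 0.867525) = 2.7475.
Ship A's interval is proper; time dilation gives Δt_B = γΔτ = 2.7475 × 51.8 hours = 142 hours.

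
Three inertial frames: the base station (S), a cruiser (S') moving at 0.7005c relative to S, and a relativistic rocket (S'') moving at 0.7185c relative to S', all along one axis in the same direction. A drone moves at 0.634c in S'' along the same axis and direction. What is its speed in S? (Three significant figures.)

Compose velocities in two stages. Stage 1 (into S'): u₁ = (0.634+0.7185)/(1+0.634×0.7185) = 0.92922.
Stage 2 (into S): u = (0.92922+0.7005)/(1+0.92922×0.7005) = 0.98716, so the speed is 0.987c.

0.987c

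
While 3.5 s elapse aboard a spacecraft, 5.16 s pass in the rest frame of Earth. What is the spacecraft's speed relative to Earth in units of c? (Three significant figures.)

γ = Δt/Δτ = 5.16/3.5 = 1.4743.
β = √(1 − 1/γ²) = √(1 − 0.460075) = √0.539925 = 0.735.

0.735c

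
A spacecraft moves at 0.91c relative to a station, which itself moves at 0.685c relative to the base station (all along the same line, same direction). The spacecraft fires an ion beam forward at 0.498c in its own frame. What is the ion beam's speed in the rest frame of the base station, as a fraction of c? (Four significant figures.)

0.9941c

Compose velocities in two stages. Stage 1 (into S'): u₁ = (0.498+0.91)/(1+0.498×0.91) = 0.96891.
Stage 2 (into S): u = (0.96891+0.685)/(1+0.96891×0.685) = 0.99411, so the speed is 0.9941c.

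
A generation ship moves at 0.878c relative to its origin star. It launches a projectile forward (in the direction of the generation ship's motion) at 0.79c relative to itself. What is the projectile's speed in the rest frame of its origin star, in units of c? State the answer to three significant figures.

0.985c

In units of c, u = (u' + v)/(1 + u'v) with u' = 0.79 and v = 0.878.
Numerator: 0.79 + 0.878 = 1.668. Denominator: 1 + (0.79)(0.878) = 1.69362.
u = 1.668/1.69362 = 0.98487, so the speed is 0.985c.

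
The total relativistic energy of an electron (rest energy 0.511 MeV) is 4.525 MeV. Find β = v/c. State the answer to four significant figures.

0.9936

Total energy E = γmc² gives γ = 4.525/0.511 = 8.8552.
Hence β = √(1 − 1/γ²) = √(1 − 0.0127527) = √0.9872473 = 0.9936.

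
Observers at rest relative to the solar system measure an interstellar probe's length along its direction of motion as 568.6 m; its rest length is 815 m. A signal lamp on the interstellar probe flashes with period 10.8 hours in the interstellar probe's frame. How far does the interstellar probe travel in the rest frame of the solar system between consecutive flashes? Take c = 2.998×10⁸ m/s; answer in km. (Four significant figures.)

1.197×10^10 km

Length contraction gives γ = L₀/L = 815/568.6 = 1.43335.
β = √(1 − 1/γ²) = 0.71642. Lab-frame period = γτ = 1.43335×10.8 hours = 15.48 hours. Distance = βc × γτ = 0.71642 × 2.998×10⁸ m/s × 55728 s = 1.1969×10^13 m = 1.197×10^10 km.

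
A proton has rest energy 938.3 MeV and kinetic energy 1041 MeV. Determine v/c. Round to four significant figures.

K = (γ−1)mc², so γ = 1 + 1041/938.3 = 2.1095.
Then v/c = √(1 − γ⁻²) = √(1 − 0.22472) = √0.77528 = 0.8805.

0.8805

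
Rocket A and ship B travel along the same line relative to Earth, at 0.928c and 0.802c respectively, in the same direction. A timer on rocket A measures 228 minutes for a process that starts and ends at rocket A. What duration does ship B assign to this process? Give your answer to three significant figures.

Transform rocket A's velocity into ship B's frame: (0.928 − 0.802)/(1 − 0.928·0.802) = 0.126/0.255744, so the relative speed is 0.49268c.
At |u| = 0.49268c, γ = (1 − 0.242734)^(−1/2) = 1.1491.
The clock on rocket A records proper time, so ship B measures Δt = γΔτ = 1.1491 × 228 = 262 minutes.

262 minutes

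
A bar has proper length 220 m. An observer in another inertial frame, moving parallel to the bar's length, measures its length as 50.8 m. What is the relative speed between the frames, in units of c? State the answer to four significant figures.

0.9730c

Length contraction gives γ = L₀/L = 220/50.8 = 4.3307.
β = √(1 − 1/γ²) = √0.946681 = 0.9730.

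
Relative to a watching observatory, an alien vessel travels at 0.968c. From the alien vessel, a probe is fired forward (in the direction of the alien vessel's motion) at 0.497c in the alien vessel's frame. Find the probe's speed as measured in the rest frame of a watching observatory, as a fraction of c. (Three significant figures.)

In units of c, u = (u' + v)/(1 + u'v) with u' = 0.497 and v = 0.968.
Numerator: 0.497 + 0.968 = 1.465. Denominator: 1 + (0.497)(0.968) = 1.481096.
u = 1.465/1.481096 = 0.98913, so the speed is 0.989c.

0.989c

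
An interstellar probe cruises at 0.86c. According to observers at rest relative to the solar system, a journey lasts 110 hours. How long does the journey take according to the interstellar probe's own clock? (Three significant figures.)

β² = 0.7396, so γ = 1/√0.2604 = 1.9597.
The moving clock records proper time: Δτ = Δt/γ = 110/1.9597 = 56.1 hours.

56.1 hours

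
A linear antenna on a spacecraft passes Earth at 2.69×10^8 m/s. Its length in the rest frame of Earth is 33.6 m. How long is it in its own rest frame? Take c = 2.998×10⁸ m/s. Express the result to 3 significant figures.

76.1 m

β = v/c = (2.69×10^8 m/s)/(2.998×10⁸ m/s) = 0.897265.
With β = 0.897265, γ = 1/√(1 − 0.897265²) = 1/√0.1949155 = 2.265.
Proper length: L₀ = γ·L = 2.265 × 33.6 = 76.1 m.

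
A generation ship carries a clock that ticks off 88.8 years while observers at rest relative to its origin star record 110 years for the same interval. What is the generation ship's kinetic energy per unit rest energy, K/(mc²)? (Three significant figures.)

0.239

The time-dilation ratio gives γ = 110/88.8 = 1.23874.
Since K = (γ−1)mc², K/(mc²) = 1.23874 − 1 = 0.239.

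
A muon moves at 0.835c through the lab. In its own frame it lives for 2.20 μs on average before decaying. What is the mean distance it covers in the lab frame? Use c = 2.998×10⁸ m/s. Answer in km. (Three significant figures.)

1.00 km

β² = 0.697225, so γ = 1/√0.302775 = 1.8174.
Lab-frame lifetime: Δt = γτ = 1.8174 × 2.20 μs = 3.9983 μs.
Distance: d = vΔt = 0.835 × 2.998×10⁸ m/s × 3.9983×10^-6 s = 1000 m = 1.00 km.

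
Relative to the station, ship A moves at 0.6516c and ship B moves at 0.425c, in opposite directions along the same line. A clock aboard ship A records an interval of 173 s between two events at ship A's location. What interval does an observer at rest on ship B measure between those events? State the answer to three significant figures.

322 s

Speed of ship A in ship B's frame: u = (v_A + v_B)/(1 + v_A v_B/c²) = (0.6516 + 0.425)/(1 + 0.6516×0.425) = 1.0766/1.27693 = 0.84312; |u| = 0.84312c.
γ for this relative speed: γ = 1/√(1 − 0.710851) = 1.8597.
Ship A's interval is proper; time dilation gives Δt_B = γΔτ = 1.8597 × 173 s = 322 s.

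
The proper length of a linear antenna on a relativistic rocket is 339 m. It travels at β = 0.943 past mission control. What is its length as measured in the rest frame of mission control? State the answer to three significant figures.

γ = 1/√(1 − β²) = 1/√(1 − 0.889249) = 1/√0.110751 = 1/0.332793 = 3.0049.
Along the direction of motion the measured length is L₀/γ = 339/3.0049 = 113 m.

113 m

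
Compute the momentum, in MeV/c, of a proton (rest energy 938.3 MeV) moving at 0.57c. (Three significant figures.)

651 MeV/c

β² = 0.3249, so γ = 1/√0.6751 = 1.2171.
Momentum: p = γβ·mc = 1.2171 × 0.57 × 938.3 MeV/c = 651 MeV/c.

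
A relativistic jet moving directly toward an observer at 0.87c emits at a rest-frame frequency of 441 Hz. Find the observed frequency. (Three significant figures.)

Relativistic Doppler (source moving toward): f_obs = f_src · √((1+β)/(1−β)).
With β = 0.87: factor = √(1.87/0.13) = 3.7927.
f_obs = 441 × 3.7927 = 1670 Hz.

1670 Hz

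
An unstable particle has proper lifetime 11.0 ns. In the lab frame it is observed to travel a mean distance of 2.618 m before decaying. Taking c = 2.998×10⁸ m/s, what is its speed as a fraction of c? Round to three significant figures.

0.622c

d = βγcτ ⇒ βγ = d/(cτ) = 2.618 m / (3.2978 m) = 0.79386.
β = (βγ)/√(1+(βγ)²) = 0.79386/√1.630214 = 0.622.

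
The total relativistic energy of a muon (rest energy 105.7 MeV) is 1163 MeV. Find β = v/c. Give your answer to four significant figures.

0.9959

γ = E/(mc²) = 1163/105.7 = 11.003.
β = √(1 − 1/γ²) = √(1 − 0.00825996) = √0.99174004 = 0.9959.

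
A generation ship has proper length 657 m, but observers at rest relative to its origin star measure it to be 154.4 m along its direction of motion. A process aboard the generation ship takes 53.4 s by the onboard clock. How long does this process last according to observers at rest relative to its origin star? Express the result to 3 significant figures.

227 s

γ = L₀/L = 657/154.4 = 4.25518.
Δt = γΔτ = 4.25518 × 53.4 = 227 s.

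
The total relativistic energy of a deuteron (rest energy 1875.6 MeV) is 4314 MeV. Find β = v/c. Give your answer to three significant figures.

γ = E/(mc²) = 4314/1875.6 = 2.3001.
β = √(1 − 1/γ²) = √(1 − 0.189019) = √0.810981 = 0.901.

0.901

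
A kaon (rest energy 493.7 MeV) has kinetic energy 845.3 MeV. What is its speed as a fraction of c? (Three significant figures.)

0.930c

γ = 1 + K/(mc²) = 1 + 845.3/493.7 = 2.7122.
β = √(1 − 1/γ²) = √(1 − 0.135943) = √0.864057 = 0.930.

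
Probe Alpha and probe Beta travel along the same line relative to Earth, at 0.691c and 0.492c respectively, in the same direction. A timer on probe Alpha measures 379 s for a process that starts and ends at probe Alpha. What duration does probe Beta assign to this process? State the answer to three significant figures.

The velocity of probe Alpha relative to probe Beta is (0.691 − 0.492)c / (1 − 0.691×0.492) = 0.3015c; relative speed 0.3015c.
At |u| = 0.3015c, γ = (1 − 0.0909022)^(−1/2) = 1.0488.
Probe Alpha's interval is proper; time dilation gives Δt_B = γΔτ = 1.0488 × 379 s = 397 s.

397 s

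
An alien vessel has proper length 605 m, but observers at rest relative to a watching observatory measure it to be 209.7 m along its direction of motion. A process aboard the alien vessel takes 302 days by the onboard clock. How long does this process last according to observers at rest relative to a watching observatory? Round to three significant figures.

871 days

From L = L₀/γ: γ = 605/209.7 = 2.88507.
Δt = γΔτ = 2.88507 × 302 = 871 days.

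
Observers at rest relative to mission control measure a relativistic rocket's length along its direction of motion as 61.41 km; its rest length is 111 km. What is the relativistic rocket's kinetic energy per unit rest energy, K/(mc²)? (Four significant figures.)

Length contraction gives γ = L₀/L = 111/61.41 = 1.80752.
K/(mc²) = γ − 1 = 1.80752 − 1 = 0.8075.

0.8075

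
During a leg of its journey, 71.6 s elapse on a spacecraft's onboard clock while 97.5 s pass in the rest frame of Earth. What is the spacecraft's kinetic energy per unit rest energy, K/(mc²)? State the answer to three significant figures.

γ = Δt/Δτ = 97.5/71.6 = 1.36173.
Since K = (γ−1)mc², K/(mc²) = 1.36173 − 1 = 0.362.

0.362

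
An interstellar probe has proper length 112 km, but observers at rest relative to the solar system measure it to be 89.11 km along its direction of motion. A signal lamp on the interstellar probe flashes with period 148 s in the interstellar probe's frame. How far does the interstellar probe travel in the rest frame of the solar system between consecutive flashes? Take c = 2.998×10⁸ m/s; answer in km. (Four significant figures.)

From L = L₀/γ: γ = 112/89.11 = 1.25687.
β = √(1 − 1/γ²) = 0.60579. Lab-frame period = γτ = 1.25687×148 s = 186.02 s. Distance = βc × γτ = 0.60579 × 2.998×10⁸ m/s × 186.02 s = 3.3784×10^10 m = 3.378×10^7 km.

3.378×10^7 km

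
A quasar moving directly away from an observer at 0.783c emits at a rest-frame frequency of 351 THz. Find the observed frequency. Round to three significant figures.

Relativistic Doppler (source moving away): f_obs = f_src · √((1−β)/(1+β)).
With β = 0.783: factor = √(0.217/1.783) = 0.34886.
f_obs = 351 × 0.34886 = 122 THz.

122 THz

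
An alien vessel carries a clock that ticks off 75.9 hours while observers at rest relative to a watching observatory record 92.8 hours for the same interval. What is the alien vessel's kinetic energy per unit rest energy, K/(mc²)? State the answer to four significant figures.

γ = Δt/Δτ = 92.8/75.9 = 1.22266.
Since K = (γ−1)mc², K/(mc²) = 1.22266 − 1 = 0.2227.

0.2227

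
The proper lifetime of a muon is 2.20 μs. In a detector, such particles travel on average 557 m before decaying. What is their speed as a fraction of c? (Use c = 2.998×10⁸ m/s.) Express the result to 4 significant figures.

Let x = d/(cτ) = 557.0 m / (2.998×10⁸ m/s × 2.200×10^-6 s) = 0.8445. Since d = βγcτ, x = βγ = β/√(1−β²).
Solving: β² = x²/(1+x²) = 0.71318/1.71318 = 0.41629, so β = 0.6452.

0.6452c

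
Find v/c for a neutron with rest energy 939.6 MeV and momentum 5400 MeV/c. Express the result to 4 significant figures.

pc/(mc²) = 5400/939.6 = 5.7471 = βγ = β/√(1−β²).
So β² = x²/(1 + x²) with x = 5.7471: x² = 33.0292, β² = 33.0292/34.0292 = 0.970613, β = 0.9852.

0.9852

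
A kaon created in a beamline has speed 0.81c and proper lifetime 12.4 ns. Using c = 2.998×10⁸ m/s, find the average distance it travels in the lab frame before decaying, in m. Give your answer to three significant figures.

5.13 m

γ = 1/√(1 − β²) = 1/√(1 − 0.6561) = 1/√0.3439 = 1/0.58643 = 1.7052.
Lab-frame lifetime: Δt = γτ = 1.7052 × 12.4 ns = 21.144 ns.
Distance: d = vΔt = 0.81 × 2.998×10⁸ m/s × 2.1144×10^-8 s = 5.13 m.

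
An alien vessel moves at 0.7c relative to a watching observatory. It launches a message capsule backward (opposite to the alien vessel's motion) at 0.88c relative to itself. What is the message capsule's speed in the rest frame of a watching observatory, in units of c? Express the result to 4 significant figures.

0.4688c

In units of c, u = (u' + v)/(1 + u'v) with u' = −0.88 and v = 0.7.
Numerator: −0.88 + 0.7 = −0.18. Denominator: 1 + (−0.88)(0.7) = 0.384.
u = −0.18/0.384 = −0.46875, so the speed is 0.4688c.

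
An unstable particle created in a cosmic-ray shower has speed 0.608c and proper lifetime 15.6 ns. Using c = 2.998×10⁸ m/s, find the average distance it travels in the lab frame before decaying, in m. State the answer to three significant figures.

Lorentz factor: γ = (1 − 0.369664)^(−1/2) = 1.2595.
Lab-frame lifetime: Δt = γτ = 1.2595 × 15.6 ns = 19.648 ns.
Distance: d = vΔt = 0.608 × 2.998×10⁸ m/s × 1.9648×10^-8 s = 3.58 m.

3.58 m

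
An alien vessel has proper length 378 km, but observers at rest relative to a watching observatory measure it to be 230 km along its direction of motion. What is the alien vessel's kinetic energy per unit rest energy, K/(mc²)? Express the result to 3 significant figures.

From L = L₀/γ: γ = 378/230 = 1.64348.
K/(mc²) = γ − 1 = 1.64348 − 1 = 0.643.

0.643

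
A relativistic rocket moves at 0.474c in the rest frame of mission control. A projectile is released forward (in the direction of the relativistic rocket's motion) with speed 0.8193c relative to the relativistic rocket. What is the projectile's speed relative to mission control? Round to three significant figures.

Relativistic velocity addition: u = (u' + v)/(1 + u'v/c²), with u' = 0.8193c and v = 0.474c.
Numerator: 0.8193 + 0.474 = 1.2933. Denominator: 1 + (0.8193)(0.474) = 1.3883482.
u = 1.2933/1.3883482 = 0.93154, so the speed is 0.932c.

0.932c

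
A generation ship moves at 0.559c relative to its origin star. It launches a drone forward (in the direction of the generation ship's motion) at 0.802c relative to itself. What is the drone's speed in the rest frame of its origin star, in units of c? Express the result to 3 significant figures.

In units of c, u = (u' + v)/(1 + u'v) with u' = 0.802 and v = 0.559.
Numerator: 0.802 + 0.559 = 1.361. Denominator: 1 + (0.802)(0.559) = 1.448318.
u = 1.361/1.448318 = 0.93971, so the speed is 0.940c.

0.940c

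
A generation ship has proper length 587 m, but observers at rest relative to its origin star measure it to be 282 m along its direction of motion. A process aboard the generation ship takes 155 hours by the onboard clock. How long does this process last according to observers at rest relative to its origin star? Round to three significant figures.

From L = L₀/γ: γ = 587/282 = 2.08156.
Δt = γΔτ = 2.08156 × 155 = 323 hours.

323 hours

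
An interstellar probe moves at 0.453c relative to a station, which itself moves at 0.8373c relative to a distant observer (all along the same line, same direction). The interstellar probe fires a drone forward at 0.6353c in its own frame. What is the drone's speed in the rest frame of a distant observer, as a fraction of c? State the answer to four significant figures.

Apply u = (u'+v)/(1+u'v) twice. Drone in the station frame: (0.6353+0.453)/(1+0.6353·0.453) = 1.0883/1.2877909 = 0.84509c.
That velocity, transformed to the rest frame of a distant observer: (0.84509+0.8373)/(1+0.84509·0.8373) = 1.68239/1.707593857 = 0.98524c.

0.9852c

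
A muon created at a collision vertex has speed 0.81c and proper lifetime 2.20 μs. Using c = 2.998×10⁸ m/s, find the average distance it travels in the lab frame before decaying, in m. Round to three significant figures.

911 m

β² = 0.6561, so γ = 1/√0.3439 = 1.7052.
Lab-frame lifetime: Δt = γτ = 1.7052 × 2.20 μs = 3.7514 μs.
Distance: d = vΔt = 0.81 × 2.998×10⁸ m/s × 3.7514×10^-6 s = 911 m.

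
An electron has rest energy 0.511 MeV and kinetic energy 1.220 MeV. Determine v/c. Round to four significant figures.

γ = 1 + K/(mc²) = 1 + 1.220/0.511 = 3.3875.
β = √(1 − 1/γ²) = √(1 − 0.0871448) = √0.9128552 = 0.9554.

0.9554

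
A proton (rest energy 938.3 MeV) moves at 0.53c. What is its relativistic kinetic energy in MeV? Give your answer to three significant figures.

168 MeV

γ = 1/√(1 − β²) = 1/√(1 − 0.2809) = 1/√0.7191 = 1/0.847998 = 1.17925.
Kinetic energy: K = (γ − 1)mc² = (1.17925 − 1) × 938.3 MeV = 0.17925 × 938.3 = 168 MeV.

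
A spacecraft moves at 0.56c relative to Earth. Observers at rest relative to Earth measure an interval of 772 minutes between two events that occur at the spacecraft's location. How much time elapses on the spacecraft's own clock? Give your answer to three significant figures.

640 minutes

γ = 1/√(1 − β²) = 1/√(1 − 0.3136) = 1/√0.6864 = 1/0.828493 = 1.207.
The moving clock records proper time: Δτ = Δt/γ = 772/1.207 = 640 minutes.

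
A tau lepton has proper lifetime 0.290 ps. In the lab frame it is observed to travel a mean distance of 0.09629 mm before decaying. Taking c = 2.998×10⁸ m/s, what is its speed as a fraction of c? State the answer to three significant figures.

d = βγcτ ⇒ βγ = d/(cτ) = 9.629×10^-5 m / (8.6942×10^-5 m) = 1.1075.
β = (βγ)/√(1+(βγ)²) = 1.1075/√2.22656 = 0.742.

0.742c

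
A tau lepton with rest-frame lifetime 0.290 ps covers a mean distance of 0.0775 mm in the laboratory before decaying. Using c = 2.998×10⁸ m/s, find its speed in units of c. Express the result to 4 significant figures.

0.6654c

Lab distance = (lab lifetime)·v = γτ·βc, so βγ = d/(cτ) = 7.750×10^-5/(2.998×10⁸ × 2.900×10^-13) = 0.8914.
With βγ = 0.8914: γ² = 1 + (βγ)² = 1.794594, and β = (βγ)/γ = 0.8914/1.33962 = 0.6654.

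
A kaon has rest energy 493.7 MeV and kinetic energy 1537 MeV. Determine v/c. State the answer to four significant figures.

γ = 1 + K/(mc²) = 1 + 1537/493.7 = 4.1132.
β = √(1 − 1/γ²) = √(1 − 0.0591072) = √0.9408928 = 0.9700.

0.9700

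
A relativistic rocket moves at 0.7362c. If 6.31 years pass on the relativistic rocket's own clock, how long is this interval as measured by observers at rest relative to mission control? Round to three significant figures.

With β = 0.7362, γ = 1/√(1 − 0.7362²) = 1/√0.45800956 = 1.4776.
Time dilation: Δt = γ·Δτ = 1.4776 × 6.31 = 9.32 years.

9.32 years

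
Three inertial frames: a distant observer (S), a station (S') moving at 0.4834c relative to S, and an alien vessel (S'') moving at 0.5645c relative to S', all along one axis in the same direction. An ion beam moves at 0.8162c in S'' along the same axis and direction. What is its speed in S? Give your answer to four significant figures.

0.9806c

Compose velocities in two stages. Stage 1 (into S'): u₁ = (0.8162+0.5645)/(1+0.8162×0.5645) = 0.9452.
Stage 2 (into S): u = (0.9452+0.4834)/(1+0.9452×0.4834) = 0.98057, so the speed is 0.9806c.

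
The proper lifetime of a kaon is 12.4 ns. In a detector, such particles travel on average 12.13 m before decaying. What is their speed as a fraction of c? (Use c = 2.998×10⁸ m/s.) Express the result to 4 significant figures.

Lab distance = (lab lifetime)·v = γτ·βc, so βγ = d/(cτ) = 12.13/(2.998×10⁸ × 1.240×10^-8) = 3.2629.
With βγ = 3.2629: γ² = 1 + (βγ)² = 11.6465, and β = (βγ)/γ = 3.2629/3.4127 = 0.9561.

0.9561c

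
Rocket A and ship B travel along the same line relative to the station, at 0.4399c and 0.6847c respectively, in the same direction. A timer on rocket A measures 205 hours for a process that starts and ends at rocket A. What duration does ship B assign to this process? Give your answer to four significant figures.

218.9 hours

Transform rocket A's velocity into ship B's frame: (0.4399 − 0.6847)/(1 − 0.4399·0.6847) = −0.2448/0.69880047, so the relative speed is 0.35031c.
γ for this relative speed: γ = 1/√(1 − 0.122717) = 1.0677.
The clock on rocket A records proper time, so ship B measures Δt = γΔτ = 1.0677 × 205 = 218.9 hours.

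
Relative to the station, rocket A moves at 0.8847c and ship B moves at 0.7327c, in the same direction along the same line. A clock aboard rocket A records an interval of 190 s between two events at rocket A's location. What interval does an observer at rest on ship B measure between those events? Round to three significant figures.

211 s

The velocity of rocket A relative to ship B is (0.8847 − 0.7327)c / (1 − 0.8847×0.7327) = 0.43209c; relative speed 0.43209c.
At |u| = 0.43209c, γ = (1 − 0.186702)^(−1/2) = 1.1089.
Rocket A's interval is proper; time dilation gives Δt_B = γΔτ = 1.1089 × 190 s = 211 s.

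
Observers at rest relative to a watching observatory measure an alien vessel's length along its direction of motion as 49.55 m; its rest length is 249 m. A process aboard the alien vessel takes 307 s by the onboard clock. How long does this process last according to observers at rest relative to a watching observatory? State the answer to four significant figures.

From L = L₀/γ: γ = 249/49.55 = 5.02523.
Δt = γΔτ = 5.02523 × 307 = 1543 s.

1543 s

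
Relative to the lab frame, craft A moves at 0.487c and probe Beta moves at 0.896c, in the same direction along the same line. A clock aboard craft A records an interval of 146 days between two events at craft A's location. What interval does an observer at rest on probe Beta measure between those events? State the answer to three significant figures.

212 days

Speed of craft A in probe Beta's frame: u = (v_A − v_B)/(1 − v_A v_B/c²) = (0.487 − 0.896)/(1 − 0.487×0.896) = −0.409/0.563648 = −0.72563; |u| = 0.72563c.
At |u| = 0.72563c, γ = (1 − 0.526539)^(−1/2) = 1.4533.
Craft A's interval is proper; time dilation gives Δt_B = γΔτ = 1.4533 × 146 days = 212 days.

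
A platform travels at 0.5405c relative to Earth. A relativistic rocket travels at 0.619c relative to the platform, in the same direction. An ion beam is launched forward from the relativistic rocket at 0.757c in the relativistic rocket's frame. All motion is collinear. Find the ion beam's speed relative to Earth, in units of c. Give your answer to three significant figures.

Apply u = (u'+v)/(1+u'v) twice. Ion beam in the platform frame: (0.757+0.619)/(1+0.757·0.619) = 1.376/1.468583 = 0.93696c.
That velocity, transformed to the rest frame of Earth: (0.93696+0.5405)/(1+0.93696·0.5405) = 1.47746/1.50642688 = 0.98077c.

0.981c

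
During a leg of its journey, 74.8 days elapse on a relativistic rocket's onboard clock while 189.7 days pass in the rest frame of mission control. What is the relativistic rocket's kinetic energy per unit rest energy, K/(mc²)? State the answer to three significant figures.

From Δt = γΔτ: γ = 189.7/74.8 = 2.5361.
K/(mc²) = γ − 1 = 2.5361 − 1 = 1.54.

1.54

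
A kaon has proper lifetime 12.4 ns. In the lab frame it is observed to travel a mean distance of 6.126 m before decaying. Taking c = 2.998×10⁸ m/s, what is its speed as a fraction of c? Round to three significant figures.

d = βγcτ ⇒ βγ = d/(cτ) = 6.126 m / (3.71752 m) = 1.6479.
β = (βγ)/√(1+(βγ)²) = 1.6479/√3.71557 = 0.855.

0.855c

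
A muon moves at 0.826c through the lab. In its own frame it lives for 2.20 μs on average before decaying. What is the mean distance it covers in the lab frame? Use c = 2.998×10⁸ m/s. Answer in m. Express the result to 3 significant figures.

γ = 1/√(1 − β²) = 1/√(1 − 0.682276) = 1/√0.317724 = 1/0.56367 = 1.7741.
Lab-frame lifetime: Δt = γτ = 1.7741 × 2.20 μs = 3.903 μs.
Distance: d = vΔt = 0.826 × 2.998×10⁸ m/s × 3.9030×10^-6 s = 967 m.

967 m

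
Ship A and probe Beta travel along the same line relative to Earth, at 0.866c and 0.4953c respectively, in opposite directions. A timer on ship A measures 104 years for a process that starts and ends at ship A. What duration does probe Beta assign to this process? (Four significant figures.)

Speed of ship A in probe Beta's frame: u = (v_A + v_B)/(1 + v_A v_B/c²) = (0.866 + 0.4953)/(1 + 0.866×0.4953) = 1.3613/1.4289298 = 0.95267; |u| = 0.95267c.
γ for this relative speed: γ = 1/√(1 − 0.90758) = 3.2894.
Ship A's interval is proper; time dilation gives Δt_B = γΔτ = 3.2894 × 104 years = 342.1 years.

342.1 years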